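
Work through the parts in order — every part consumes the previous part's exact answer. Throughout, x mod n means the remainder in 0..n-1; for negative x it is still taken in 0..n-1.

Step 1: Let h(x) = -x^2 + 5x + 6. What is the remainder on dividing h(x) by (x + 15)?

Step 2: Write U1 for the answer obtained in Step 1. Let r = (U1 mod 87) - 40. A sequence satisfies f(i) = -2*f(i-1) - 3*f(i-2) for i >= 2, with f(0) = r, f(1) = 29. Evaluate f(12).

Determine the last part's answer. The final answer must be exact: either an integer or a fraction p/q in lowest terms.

24386

Step 1: remainder = value at the root: -1*(-15)^2 + 5*(-15)^1 + 6 = (-225) + (-75) + (6) = -294; answer -294
Step 2: U1 = -294; r = 14; f(2) = -2*(29) - 3*(14) = -100; iterating: f(2)=-100, f(3)=113, f(4)=74, f(5)=-487, f(6)=752, f(7)=-43, f(8)=-2170, f(9)=4469, f(10)=-2428, f(11)=-8551, f(12)=24386; answer 24386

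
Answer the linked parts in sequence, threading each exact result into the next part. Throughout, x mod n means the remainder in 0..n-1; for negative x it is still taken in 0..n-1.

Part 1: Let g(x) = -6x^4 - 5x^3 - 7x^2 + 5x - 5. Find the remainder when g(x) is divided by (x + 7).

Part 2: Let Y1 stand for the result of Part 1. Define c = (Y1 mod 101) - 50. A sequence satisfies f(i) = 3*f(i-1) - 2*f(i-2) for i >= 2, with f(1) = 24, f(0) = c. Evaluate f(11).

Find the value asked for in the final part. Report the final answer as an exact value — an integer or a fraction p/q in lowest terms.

36852

Part 1: remainder = value at the root: -6*(-7)^4 - 5*(-7)^3 - 7*(-7)^2 + 5*(-7)^1 - 5 = (-14406) + (1715) + (-343) + (-35) + (-5) = -13074; answer -13074
Part 2: Y1 = -13074; c = 6; f(2) = 3*(24) - 2*(6) = 60; iterating: f(2)=60, f(3)=132, f(4)=276, f(5)=564, f(6)=1140, f(7)=2292, f(8)=4596, f(9)=9204, f(10)=18420, f(11)=36852; answer 36852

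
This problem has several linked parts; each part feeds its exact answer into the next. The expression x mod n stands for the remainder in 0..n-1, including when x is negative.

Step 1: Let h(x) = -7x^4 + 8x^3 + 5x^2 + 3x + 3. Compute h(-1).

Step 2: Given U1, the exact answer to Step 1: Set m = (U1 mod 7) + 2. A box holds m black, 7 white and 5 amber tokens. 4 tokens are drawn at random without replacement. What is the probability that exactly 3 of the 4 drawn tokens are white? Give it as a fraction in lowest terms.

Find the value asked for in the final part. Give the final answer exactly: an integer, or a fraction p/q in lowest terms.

77/612

Step 1: -7*(-1)^4 + 8*(-1)^3 + 5*(-1)^2 + 3*(-1)^1 + 3 = (-7) + (-8) + (5) + (-3) + (3) = -10; answer -10
Step 2: U1 = -10; m = 6; total draws C(18,4) = 3060; favorable C(7,3)*C(11,1) = 385; P = 77/612; answer 77/612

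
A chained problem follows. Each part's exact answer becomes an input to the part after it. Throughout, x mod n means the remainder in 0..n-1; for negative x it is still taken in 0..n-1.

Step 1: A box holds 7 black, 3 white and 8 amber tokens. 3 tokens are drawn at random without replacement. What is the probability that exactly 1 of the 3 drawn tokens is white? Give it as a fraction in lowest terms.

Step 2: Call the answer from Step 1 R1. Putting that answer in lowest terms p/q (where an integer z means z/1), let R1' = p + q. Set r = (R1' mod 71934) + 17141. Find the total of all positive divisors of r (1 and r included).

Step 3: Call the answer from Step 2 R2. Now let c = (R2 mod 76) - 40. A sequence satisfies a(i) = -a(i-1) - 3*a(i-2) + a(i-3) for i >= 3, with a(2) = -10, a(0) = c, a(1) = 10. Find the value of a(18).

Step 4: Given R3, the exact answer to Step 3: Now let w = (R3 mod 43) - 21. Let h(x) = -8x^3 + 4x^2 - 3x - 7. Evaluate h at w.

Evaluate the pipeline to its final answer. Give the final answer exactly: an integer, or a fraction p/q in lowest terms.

Step 1: total draws C(18,3) = 816; favorable C(3,1)*C(15,2) = 315; P = 105/272; answer 105/272
Step 2: R1 = 105/272; threaded value p + q = 377; r = 17518; 17518 = 2 * 19 * 461; sigma = (1 + 2) * (1 + 19) * (1 + 461) = 3 * 20 * 462 = 27720; answer 27720
Step 3: R2 = 27720; c = 16; a(3) = -1*(-10) - 3*(10) + 1*(16) = -4; iterating: a(3)=-4, a(4)=44, a(5)=-42, a(6)=-94, a(7)=264, a(8)=-24, a(9)=-862, a(10)=1198, a(11)=1364, a(12)=-5820, a(13)=2926, a(14)=15898, a(15)=-30496, a(16)=-14272, a(17)=121658, a(18)=-109338; answer -109338
Step 4: R3 = -109338; w = -10; -8*(-10)^3 + 4*(-10)^2 - 3*(-10)^1 - 7 = (8000) + (400) + (30) + (-7) = 8423; answer 8423

8423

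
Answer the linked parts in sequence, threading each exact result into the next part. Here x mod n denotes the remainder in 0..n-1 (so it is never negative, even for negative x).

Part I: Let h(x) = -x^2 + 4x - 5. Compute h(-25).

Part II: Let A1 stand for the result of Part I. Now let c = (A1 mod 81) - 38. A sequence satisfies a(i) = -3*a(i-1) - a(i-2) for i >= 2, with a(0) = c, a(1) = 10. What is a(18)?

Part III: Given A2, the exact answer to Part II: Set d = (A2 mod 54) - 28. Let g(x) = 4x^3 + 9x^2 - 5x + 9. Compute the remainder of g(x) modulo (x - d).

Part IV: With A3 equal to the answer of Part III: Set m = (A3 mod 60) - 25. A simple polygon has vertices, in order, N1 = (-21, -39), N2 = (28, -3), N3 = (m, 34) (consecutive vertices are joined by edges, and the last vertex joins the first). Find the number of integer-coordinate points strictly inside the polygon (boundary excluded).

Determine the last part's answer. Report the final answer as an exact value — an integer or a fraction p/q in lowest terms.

978

Part I: -1*(-25)^2 + 4*(-25)^1 - 5 = (-625) + (-100) + (-5) = -730; answer -730
Part II: A1 = -730; c = 42; a(2) = -3*(10) - 1*(42) = -72; iterating: a(2)=-72, a(3)=206, a(4)=-546, a(5)=1432, a(6)=-3750, a(7)=9818, a(8)=-25704, a(9)=67294, a(10)=-176178, a(11)=461240, a(12)=-1207542, a(13)=3161386, a(14)=-8276616, a(15)=21668462, a(16)=-56728770, a(17)=148517848, a(18)=-388824774; answer -388824774
Part III: A2 = -388824774; d = -16; remainder = value at the root: 4*(-16)^3 + 9*(-16)^2 - 5*(-16)^1 + 9 = (-16384) + (2304) + (80) + (9) = -13991; answer -13991
Part IV: A3 = -13991; m = 24; cross terms: (-21*-3 - 28*-39)=1155, (28*34 - 24*-3)=1024, (24*-39 - -21*34)=-222; twice the area = |1957| = 1957; area = 1957/2; boundary points = 1 + 1 + 1 = 3; strictly interior points = area - boundary/2 + 1 = 978; answer 978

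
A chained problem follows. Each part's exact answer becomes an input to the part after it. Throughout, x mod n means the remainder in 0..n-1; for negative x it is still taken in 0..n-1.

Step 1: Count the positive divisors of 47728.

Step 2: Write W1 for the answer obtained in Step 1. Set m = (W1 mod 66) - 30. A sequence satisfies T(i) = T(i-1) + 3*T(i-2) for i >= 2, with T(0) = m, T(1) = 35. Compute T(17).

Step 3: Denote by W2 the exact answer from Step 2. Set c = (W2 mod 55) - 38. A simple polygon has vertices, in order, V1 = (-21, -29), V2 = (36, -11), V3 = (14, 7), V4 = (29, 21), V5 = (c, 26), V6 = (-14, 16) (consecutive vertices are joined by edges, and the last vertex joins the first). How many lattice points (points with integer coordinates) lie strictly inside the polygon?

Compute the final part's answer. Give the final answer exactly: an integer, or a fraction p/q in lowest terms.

Step 1: 47728 = 2^4 * 19 * 157; number of divisors = (4+1) * (1+1) * (1+1) = 20; answer 20
Step 2: W1 = 20; m = -10; T(2) = 1*(35) + 3*(-10) = 5; iterating: T(2)=5, T(3)=110, T(4)=125, T(5)=455, T(6)=830, T(7)=2195, T(8)=4685, T(9)=11270, T(10)=25325, T(11)=59135, T(12)=135110, T(13)=312515, T(14)=717845, T(15)=1655390, T(16)=3808925, T(17)=8775095; answer 8775095
Step 3: W2 = 8775095; c = -28; cross terms: (-21*-11 - 36*-29)=1275, (36*7 - 14*-11)=406, (14*21 - 29*7)=91, (29*26 - -28*21)=1342, (-28*16 - -14*26)=-84, (-14*-29 - -21*16)=742; twice the area = |3772| = 3772; area = 1886; boundary points = 3 + 2 + 1 + 1 + 2 + 1 = 10; strictly interior points = area - boundary/2 + 1 = 1882; answer 1882

1882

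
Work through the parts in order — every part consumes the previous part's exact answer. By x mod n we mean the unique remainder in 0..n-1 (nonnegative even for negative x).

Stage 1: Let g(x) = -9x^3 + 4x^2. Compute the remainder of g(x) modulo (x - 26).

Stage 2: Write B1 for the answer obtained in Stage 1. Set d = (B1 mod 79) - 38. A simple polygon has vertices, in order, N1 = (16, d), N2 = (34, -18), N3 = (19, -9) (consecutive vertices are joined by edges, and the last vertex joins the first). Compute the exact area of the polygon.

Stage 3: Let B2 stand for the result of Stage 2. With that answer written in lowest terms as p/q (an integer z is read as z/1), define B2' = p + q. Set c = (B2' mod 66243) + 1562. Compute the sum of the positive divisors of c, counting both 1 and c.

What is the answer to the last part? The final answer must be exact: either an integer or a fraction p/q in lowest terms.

Stage 1: remainder = value at the root: -9*(26)^3 + 4*(26)^2 = (-158184) + (2704) = -155480; answer -155480
Stage 2: B1 = -155480; d = 33; cross terms: (16*-18 - 34*33)=-1410, (34*-9 - 19*-18)=36, (19*33 - 16*-9)=771; twice the area = |-603| = 603; area = 603/2; answer 603/2
Stage 3: B2 = 603/2; threaded value p + q = 605; c = 2167; 2167 = 11 * 197; sigma = (1 + 11) * (1 + 197) = 12 * 198 = 2376; answer 2376

2376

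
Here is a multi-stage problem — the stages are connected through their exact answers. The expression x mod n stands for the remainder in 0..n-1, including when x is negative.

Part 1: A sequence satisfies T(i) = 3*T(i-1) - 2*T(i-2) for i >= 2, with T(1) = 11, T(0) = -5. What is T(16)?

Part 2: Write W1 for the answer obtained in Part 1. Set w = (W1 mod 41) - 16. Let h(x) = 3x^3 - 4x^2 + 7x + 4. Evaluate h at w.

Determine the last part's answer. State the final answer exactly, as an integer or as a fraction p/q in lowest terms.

Part 1: T(2) = 3*(11) - 2*(-5) = 43; iterating: T(2)=43, T(3)=107, T(4)=235, T(5)=491, T(6)=1003, T(7)=2027, T(8)=4075, T(9)=8171, T(10)=16363, T(11)=32747, T(12)=65515, T(13)=131051, T(14)=262123, T(15)=524267, T(16)=1048555; answer 1048555
Part 2: W1 = 1048555; w = 5; 3*(5)^3 - 4*(5)^2 + 7*(5)^1 + 4 = (375) + (-100) + (35) + (4) = 314; answer 314

314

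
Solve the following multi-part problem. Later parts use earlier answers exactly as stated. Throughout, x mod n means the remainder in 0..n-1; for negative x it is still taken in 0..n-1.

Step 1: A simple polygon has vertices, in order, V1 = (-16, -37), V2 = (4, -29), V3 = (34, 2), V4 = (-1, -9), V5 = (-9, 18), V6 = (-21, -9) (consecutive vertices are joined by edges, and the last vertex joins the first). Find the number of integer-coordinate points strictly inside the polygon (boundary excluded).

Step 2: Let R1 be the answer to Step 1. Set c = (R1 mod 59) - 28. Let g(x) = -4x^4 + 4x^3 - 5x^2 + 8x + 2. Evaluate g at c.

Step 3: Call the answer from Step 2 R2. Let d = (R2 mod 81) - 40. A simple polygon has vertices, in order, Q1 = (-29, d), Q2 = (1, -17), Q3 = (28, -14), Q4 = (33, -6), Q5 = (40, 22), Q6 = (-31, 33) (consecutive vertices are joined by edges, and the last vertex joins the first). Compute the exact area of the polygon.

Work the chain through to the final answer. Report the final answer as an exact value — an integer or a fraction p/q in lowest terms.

2523

Step 1: cross terms: (-16*-29 - 4*-37)=612, (4*2 - 34*-29)=994, (34*-9 - -1*2)=-304, (-1*18 - -9*-9)=-99, (-9*-9 - -21*18)=459, (-21*-37 - -16*-9)=633; twice the area = |2295| = 2295; area = 2295/2; boundary points = 4 + 1 + 1 + 1 + 3 + 1 = 11; strictly interior points = area - boundary/2 + 1 = 1143; answer 1143
Step 2: R1 = 1143; c = -6; -4*(-6)^4 + 4*(-6)^3 - 5*(-6)^2 + 8*(-6)^1 + 2 = (-5184) + (-864) + (-180) + (-48) + (2) = -6274; answer -6274
Step 3: R2 = -6274; d = 4; cross terms: (-29*-17 - 1*4)=489, (1*-14 - 28*-17)=462, (28*-6 - 33*-14)=294, (33*22 - 40*-6)=966, (40*33 - -31*22)=2002, (-31*4 - -29*33)=833; twice the area = |5046| = 5046; area = 2523; answer 2523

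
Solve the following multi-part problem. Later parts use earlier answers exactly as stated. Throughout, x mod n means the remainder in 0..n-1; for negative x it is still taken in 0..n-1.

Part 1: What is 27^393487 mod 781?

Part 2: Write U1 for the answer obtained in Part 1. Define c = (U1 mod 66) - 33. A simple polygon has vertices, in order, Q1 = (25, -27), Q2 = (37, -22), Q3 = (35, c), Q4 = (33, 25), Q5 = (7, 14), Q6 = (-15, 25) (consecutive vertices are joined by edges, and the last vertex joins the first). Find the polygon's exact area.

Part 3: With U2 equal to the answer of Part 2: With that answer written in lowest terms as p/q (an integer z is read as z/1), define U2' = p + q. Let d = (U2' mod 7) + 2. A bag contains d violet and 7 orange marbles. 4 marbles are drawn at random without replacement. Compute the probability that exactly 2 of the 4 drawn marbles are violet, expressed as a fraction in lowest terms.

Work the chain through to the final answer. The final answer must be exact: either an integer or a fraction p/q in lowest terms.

63/143

Part 1: squarings mod 781: 27^1=27, 27^2=729, 27^4=361, 27^8=675, 27^16=302, 27^32=608, 27^64=251, 27^128=521, 27^256=434, 27^512=135, 27^1024=262, 27^2048=697, 27^4096=27, 27^8192=729, 27^16384=361, 27^32768=675, 27^65536=302, 27^131072=608, 27^262144=251; 27^393487 = 27^1 * 27^2 * 27^4 * 27^8 * 27^256 * 27^131072 * 27^262144 = 344 (mod 781); answer 344
Part 2: U1 = 344; c = -19; cross terms: (25*-22 - 37*-27)=449, (37*-19 - 35*-22)=67, (35*25 - 33*-19)=1502, (33*14 - 7*25)=287, (7*25 - -15*14)=385, (-15*-27 - 25*25)=-220; twice the area = |2470| = 2470; area = 1235; answer 1235
Part 3: U2 = 1235; threaded value p + q = 1236; d = 6; total draws C(13,4) = 715; favorable C(6,2)*C(7,2) = 315; P = 63/143; answer 63/143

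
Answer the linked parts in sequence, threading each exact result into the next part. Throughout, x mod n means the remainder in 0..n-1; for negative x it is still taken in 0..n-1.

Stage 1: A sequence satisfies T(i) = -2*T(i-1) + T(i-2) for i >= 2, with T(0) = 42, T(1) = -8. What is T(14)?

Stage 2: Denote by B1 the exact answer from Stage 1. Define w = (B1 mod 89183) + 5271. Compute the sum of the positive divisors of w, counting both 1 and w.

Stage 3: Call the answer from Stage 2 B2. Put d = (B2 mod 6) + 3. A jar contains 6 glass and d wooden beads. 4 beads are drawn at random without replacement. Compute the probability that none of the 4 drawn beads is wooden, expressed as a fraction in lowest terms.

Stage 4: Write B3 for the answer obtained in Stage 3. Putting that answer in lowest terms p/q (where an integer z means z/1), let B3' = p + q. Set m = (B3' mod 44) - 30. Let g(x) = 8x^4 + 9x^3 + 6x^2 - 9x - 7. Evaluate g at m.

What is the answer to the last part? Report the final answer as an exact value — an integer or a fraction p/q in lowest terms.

4078991

Stage 1: T(2) = -2*(-8) + 1*(42) = 58; iterating: T(2)=58, T(3)=-124, T(4)=306, T(5)=-736, T(6)=1778, T(7)=-4292, T(8)=10362, T(9)=-25016, T(10)=60394, T(11)=-145804, T(12)=352002, T(13)=-849808, T(14)=2051618; answer 2051618
Stage 2: B1 = 2051618; w = 5680; 5680 = 2^4 * 5 * 71; sigma = (1 + 2 + 4 + 8 + 16) * (1 + 5) * (1 + 71) = 31 * 6 * 72 = 13392; answer 13392
Stage 3: B2 = 13392; d = 3; total draws C(9,4) = 126; favorable C(6,4) = 15; P = 5/42; answer 5/42
Stage 4: B3 = 5/42; threaded value p + q = 47; m = -27; 8*(-27)^4 + 9*(-27)^3 + 6*(-27)^2 - 9*(-27)^1 - 7 = (4251528) + (-177147) + (4374) + (243) + (-7) = 4078991; answer 4078991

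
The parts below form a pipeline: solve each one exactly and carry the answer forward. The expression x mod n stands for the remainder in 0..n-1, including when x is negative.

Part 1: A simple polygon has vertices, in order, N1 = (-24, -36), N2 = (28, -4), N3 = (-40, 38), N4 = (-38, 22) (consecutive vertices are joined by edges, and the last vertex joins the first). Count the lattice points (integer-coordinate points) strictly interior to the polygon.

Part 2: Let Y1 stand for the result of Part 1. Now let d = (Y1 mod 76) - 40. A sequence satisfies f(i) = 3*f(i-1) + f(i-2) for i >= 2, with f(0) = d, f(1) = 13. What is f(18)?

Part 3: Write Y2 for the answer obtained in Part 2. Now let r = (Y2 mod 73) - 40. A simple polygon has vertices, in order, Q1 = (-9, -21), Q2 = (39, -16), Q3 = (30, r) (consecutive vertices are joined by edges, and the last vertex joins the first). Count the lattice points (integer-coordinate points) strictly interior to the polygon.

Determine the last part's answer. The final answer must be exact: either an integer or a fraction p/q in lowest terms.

Part 1: cross terms: (-24*-4 - 28*-36)=1104, (28*38 - -40*-4)=904, (-40*22 - -38*38)=564, (-38*-36 - -24*22)=1896; twice the area = |4468| = 4468; area = 2234; boundary points = 4 + 2 + 2 + 2 = 10; strictly interior points = area - boundary/2 + 1 = 2230; answer 2230
Part 2: Y1 = 2230; d = -14; f(2) = 3*(13) + 1*(-14) = 25; iterating: f(2)=25, f(3)=88, f(4)=289, f(5)=955, f(6)=3154, f(7)=10417, f(8)=34405, f(9)=113632, f(10)=375301, f(11)=1239535, f(12)=4093906, f(13)=13521253, f(14)=44657665, f(15)=147494248, f(16)=487140409, f(17)=1608915475, f(18)=5313886834; answer 5313886834
Part 3: Y2 = 5313886834; r = -16; cross terms: (-9*-16 - 39*-21)=963, (39*-16 - 30*-16)=-144, (30*-21 - -9*-16)=-774; twice the area = |45| = 45; area = 45/2; boundary points = 1 + 9 + 1 = 11; strictly interior points = area - boundary/2 + 1 = 18; answer 18

18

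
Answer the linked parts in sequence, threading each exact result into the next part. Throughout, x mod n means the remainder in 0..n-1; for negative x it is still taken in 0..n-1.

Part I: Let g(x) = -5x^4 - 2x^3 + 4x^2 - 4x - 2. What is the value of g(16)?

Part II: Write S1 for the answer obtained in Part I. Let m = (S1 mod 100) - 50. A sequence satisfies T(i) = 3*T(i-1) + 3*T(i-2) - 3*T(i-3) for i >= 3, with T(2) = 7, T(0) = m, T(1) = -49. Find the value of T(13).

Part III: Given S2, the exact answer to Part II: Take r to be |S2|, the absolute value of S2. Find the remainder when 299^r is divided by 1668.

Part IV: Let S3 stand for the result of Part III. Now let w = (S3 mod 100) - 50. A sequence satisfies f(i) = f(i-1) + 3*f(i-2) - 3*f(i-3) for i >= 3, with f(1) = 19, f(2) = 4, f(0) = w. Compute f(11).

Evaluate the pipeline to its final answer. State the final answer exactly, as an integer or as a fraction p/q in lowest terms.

-6878

Part I: -5*(16)^4 - 2*(16)^3 + 4*(16)^2 - 4*(16)^1 - 2 = (-327680) + (-8192) + (1024) + (-64) + (-2) = -334914; answer -334914
Part II: S1 = -334914; m = 36; T(3) = 3*(7) + 3*(-49) - 3*(36) = -234; iterating: T(3)=-234, T(4)=-534, T(5)=-2325, T(6)=-7875, T(7)=-28998, T(8)=-103644, T(9)=-374301, T(10)=-1346841, T(11)=-4852494, T(12)=-17475102, T(13)=-62942265; answer -62942265
Part III: S2 = -62942265; r = 62942265; squarings mod 1668: 299^1=299, 299^2=997, 299^4=1549, 299^8=817, 299^16=289, 299^32=121, 299^64=1297, 299^128=865, 299^256=961, 299^512=1117, 299^1024=25, 299^2048=625, 299^4096=313, 299^8192=1225, 299^16384=1093, 299^32768=361, 299^65536=217, 299^131072=385, 299^262144=1441, 299^524288=1489, 299^1048576=349, 299^2097152=37, 299^4194304=1369, 299^8388608=997, 299^16777216=1549, 299^33554432=817; 299^62942265 = 299^1 * 299^8 * 299^16 * 299^32 * 299^1024 * 299^2048 * 299^8192 * 299^16384 * 299^4194304 * 299^8388608 * 299^16777216 * 299^33554432 = 983 (mod 1668); answer 983
Part IV: S3 = 983; w = 33; f(3) = 1*(4) + 3*(19) - 3*(33) = -38; iterating: f(3)=-38, f(4)=-83, f(5)=-209, f(6)=-344, f(7)=-722, f(8)=-1127, f(9)=-2261, f(10)=-3476, f(11)=-6878; answer -6878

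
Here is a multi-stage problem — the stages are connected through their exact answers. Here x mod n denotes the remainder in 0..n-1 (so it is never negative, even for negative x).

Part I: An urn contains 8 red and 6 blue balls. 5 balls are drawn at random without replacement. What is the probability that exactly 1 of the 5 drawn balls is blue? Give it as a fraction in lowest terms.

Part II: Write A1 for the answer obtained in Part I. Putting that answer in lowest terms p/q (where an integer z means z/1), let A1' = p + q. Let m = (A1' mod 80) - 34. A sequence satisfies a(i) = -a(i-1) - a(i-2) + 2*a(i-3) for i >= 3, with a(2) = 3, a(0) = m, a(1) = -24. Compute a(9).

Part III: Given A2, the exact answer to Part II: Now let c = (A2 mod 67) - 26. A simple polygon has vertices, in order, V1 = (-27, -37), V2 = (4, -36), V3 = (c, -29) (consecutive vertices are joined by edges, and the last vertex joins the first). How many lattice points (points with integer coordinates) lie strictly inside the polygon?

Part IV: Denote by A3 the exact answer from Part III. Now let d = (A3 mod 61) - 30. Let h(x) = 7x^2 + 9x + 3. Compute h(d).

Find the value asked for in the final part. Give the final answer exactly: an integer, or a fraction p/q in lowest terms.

Part I: total draws C(14,5) = 2002; favorable C(6,1)*C(8,4) = 420; P = 30/143; answer 30/143
Part II: A1 = 30/143; threaded value p + q = 173; m = -21; a(3) = -1*(3) - 1*(-24) + 2*(-21) = -21; iterating: a(3)=-21, a(4)=-30, a(5)=57, a(6)=-69, a(7)=-48, a(8)=231, a(9)=-321; answer -321
Part III: A2 = -321; c = -12; cross terms: (-27*-36 - 4*-37)=1120, (4*-29 - -12*-36)=-548, (-12*-37 - -27*-29)=-339; twice the area = |233| = 233; area = 233/2; boundary points = 1 + 1 + 1 = 3; strictly interior points = area - boundary/2 + 1 = 116; answer 116
Part IV: A3 = 116; d = 25; 7*(25)^2 + 9*(25)^1 + 3 = (4375) + (225) + (3) = 4603; answer 4603

4603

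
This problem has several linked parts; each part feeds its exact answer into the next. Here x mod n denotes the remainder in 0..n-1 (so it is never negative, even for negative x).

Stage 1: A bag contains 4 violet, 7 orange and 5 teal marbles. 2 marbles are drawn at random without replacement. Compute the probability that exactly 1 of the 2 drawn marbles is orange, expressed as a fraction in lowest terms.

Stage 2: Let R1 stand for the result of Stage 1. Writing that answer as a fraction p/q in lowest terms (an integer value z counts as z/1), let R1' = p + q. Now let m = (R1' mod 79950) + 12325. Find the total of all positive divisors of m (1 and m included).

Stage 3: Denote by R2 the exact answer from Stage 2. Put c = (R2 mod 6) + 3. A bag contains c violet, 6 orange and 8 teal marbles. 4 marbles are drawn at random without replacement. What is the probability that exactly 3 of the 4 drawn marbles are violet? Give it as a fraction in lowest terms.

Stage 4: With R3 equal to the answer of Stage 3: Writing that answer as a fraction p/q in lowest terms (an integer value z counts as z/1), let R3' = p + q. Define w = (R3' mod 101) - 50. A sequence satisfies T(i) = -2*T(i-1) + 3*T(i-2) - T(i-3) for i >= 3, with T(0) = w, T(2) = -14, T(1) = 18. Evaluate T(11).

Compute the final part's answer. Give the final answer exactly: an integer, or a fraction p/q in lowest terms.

Stage 1: total draws C(16,2) = 120; favorable C(7,1)*C(9,1) = 63; P = 21/40; answer 21/40
Stage 2: R1 = 21/40; threaded value p + q = 61; m = 12386; 12386 = 2 * 11 * 563; sigma = (1 + 2) * (1 + 11) * (1 + 563) = 3 * 12 * 564 = 20304; answer 20304
Stage 3: R2 = 20304; c = 3; total draws C(17,4) = 2380; favorable C(3,3)*C(14,1) = 14; P = 1/170; answer 1/170
Stage 4: R3 = 1/170; threaded value p + q = 171; w = 20; T(3) = -2*(-14) + 3*(18) - 1*(20) = 62; iterating: T(3)=62, T(4)=-184, T(5)=568, T(6)=-1750, T(7)=5388, T(8)=-16594, T(9)=51102, T(10)=-157374, T(11)=484648; answer 484648

484648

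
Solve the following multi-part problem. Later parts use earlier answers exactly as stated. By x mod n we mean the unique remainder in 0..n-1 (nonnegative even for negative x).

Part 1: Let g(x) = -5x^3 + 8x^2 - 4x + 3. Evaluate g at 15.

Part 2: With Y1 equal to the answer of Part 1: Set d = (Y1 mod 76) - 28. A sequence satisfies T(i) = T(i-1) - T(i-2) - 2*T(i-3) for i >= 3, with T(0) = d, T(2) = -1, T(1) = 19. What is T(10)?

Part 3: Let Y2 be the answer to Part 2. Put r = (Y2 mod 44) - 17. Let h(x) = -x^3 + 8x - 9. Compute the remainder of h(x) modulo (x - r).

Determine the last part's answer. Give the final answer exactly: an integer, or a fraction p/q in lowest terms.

-929

Part 1: -5*(15)^3 + 8*(15)^2 - 4*(15)^1 + 3 = (-16875) + (1800) + (-60) + (3) = -15132; answer -15132
Part 2: Y1 = -15132; d = 40; T(3) = 1*(-1) - 1*(19) - 2*(40) = -100; iterating: T(3)=-100, T(4)=-137, T(5)=-35, T(6)=302, T(7)=611, T(8)=379, T(9)=-836, T(10)=-2437; answer -2437
Part 3: Y2 = -2437; r = 10; remainder = value at the root: -1*(10)^3 + 8*(10)^1 - 9 = (-1000) + (80) + (-9) = -929; answer -929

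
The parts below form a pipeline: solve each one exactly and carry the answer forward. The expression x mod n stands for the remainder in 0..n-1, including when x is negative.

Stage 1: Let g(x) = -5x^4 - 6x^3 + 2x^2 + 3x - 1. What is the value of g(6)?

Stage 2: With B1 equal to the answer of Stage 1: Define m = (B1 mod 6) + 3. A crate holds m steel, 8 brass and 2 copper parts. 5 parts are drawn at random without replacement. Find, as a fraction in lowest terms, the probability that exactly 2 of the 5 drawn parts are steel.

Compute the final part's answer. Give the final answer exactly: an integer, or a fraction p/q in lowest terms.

20/51

Stage 1: -5*(6)^4 - 6*(6)^3 + 2*(6)^2 + 3*(6)^1 - 1 = (-6480) + (-1296) + (72) + (18) + (-1) = -7687; answer -7687
Stage 2: B1 = -7687; m = 8; total draws C(18,5) = 8568; favorable C(8,2)*C(10,3) = 3360; P = 20/51; answer 20/51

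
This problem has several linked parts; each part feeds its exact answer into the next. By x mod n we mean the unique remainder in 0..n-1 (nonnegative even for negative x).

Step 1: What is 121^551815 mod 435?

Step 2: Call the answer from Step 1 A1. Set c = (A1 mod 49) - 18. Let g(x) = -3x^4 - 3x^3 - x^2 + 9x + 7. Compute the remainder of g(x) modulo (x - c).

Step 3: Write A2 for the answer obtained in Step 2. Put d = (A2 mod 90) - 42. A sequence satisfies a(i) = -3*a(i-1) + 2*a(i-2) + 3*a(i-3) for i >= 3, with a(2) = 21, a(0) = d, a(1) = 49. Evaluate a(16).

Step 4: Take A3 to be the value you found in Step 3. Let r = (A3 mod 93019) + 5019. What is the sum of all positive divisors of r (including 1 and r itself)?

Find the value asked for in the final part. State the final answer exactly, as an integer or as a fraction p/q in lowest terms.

Step 1: squarings mod 435: 121^1=121, 121^2=286, 121^4=16, 121^8=256, 121^16=286, 121^32=16, 121^64=256, 121^128=286, 121^256=16, 121^512=256, 121^1024=286, 121^2048=16, 121^4096=256, 121^8192=286, 121^16384=16, 121^32768=256, 121^65536=286, 121^131072=16, 121^262144=256, 121^524288=286; 121^551815 = 121^1 * 121^2 * 121^4 * 121^128 * 121^256 * 121^512 * 121^2048 * 121^8192 * 121^16384 * 121^524288 = 196 (mod 435); answer 196
Step 2: A1 = 196; c = -18; remainder = value at the root: -3*(-18)^4 - 3*(-18)^3 - 1*(-18)^2 + 9*(-18)^1 + 7 = (-314928) + (17496) + (-324) + (-162) + (7) = -297911; answer -297911
Step 3: A2 = -297911; d = 37; a(3) = -3*(21) + 2*(49) + 3*(37) = 146; iterating: a(3)=146, a(4)=-249, a(5)=1102, a(6)=-3366, a(7)=11555, a(8)=-38091, a(9)=127285, a(10)=-423372, a(11)=1410413, a(12)=-4696128, a(13)=15639094, a(14)=-52078299, a(15)=173424701, a(16)=-577513419; answer -577513419
Step 4: A3 = -577513419; r = 46571; 46571 = 7 * 6653; sigma = (1 + 7) * (1 + 6653) = 8 * 6654 = 53232; answer 53232

53232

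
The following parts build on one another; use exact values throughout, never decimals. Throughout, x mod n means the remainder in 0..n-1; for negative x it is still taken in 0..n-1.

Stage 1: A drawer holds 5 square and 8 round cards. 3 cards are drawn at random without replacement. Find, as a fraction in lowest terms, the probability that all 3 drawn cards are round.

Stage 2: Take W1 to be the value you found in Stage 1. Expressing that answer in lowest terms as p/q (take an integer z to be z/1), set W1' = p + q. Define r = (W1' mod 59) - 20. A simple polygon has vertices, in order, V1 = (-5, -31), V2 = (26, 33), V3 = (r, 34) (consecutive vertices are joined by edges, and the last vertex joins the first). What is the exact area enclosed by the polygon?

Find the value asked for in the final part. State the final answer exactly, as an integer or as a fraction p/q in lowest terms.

417/2

Stage 1: total draws C(13,3) = 286; favorable C(8,3) = 56; P = 28/143; answer 28/143
Stage 2: W1 = 28/143; threaded value p + q = 171; r = 33; cross terms: (-5*33 - 26*-31)=641, (26*34 - 33*33)=-205, (33*-31 - -5*34)=-853; twice the area = |-417| = 417; area = 417/2; answer 417/2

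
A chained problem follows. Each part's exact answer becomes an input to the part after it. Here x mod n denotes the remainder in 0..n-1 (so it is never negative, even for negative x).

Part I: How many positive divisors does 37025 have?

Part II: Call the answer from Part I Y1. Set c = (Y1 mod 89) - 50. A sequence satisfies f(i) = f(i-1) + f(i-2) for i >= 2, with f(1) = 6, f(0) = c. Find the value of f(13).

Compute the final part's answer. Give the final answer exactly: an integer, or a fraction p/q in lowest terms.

Part I: 37025 = 5^2 * 1481; number of divisors = (2+1) * (1+1) = 6; answer 6
Part II: Y1 = 6; c = -44; f(2) = 1*(6) + 1*(-44) = -38; iterating: f(2)=-38, f(3)=-32, f(4)=-70, f(5)=-102, f(6)=-172, f(7)=-274, f(8)=-446, f(9)=-720, f(10)=-1166, f(11)=-1886, f(12)=-3052, f(13)=-4938; answer -4938

-4938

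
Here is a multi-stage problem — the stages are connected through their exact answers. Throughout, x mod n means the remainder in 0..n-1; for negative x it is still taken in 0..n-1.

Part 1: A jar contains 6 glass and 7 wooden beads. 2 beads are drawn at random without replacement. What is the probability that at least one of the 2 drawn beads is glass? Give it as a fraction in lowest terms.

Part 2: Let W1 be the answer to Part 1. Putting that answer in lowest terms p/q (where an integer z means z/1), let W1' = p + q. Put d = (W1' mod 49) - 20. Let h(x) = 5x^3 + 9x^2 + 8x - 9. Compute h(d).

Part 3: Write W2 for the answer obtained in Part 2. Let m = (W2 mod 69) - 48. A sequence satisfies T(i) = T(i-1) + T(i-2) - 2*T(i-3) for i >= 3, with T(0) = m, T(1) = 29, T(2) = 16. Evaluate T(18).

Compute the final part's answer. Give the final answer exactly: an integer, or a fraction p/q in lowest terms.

-1089

Part 1: total draws C(13,2) = 78; complement C(7,2) = 21; favorable 78 - 21 = 57; P = 19/26; answer 19/26
Part 2: W1 = 19/26; threaded value p + q = 45; d = 25; 5*(25)^3 + 9*(25)^2 + 8*(25)^1 - 9 = (78125) + (5625) + (200) + (-9) = 83941; answer 83941
Part 3: W2 = 83941; m = -11; T(3) = 1*(16) + 1*(29) - 2*(-11) = 67; iterating: T(3)=67, T(4)=25, T(5)=60, T(6)=-49, T(7)=-39, T(8)=-208, T(9)=-149, T(10)=-279, T(11)=-12, T(12)=7, T(13)=553, T(14)=584, T(15)=1123, T(16)=601, T(17)=556, T(18)=-1089; answer -1089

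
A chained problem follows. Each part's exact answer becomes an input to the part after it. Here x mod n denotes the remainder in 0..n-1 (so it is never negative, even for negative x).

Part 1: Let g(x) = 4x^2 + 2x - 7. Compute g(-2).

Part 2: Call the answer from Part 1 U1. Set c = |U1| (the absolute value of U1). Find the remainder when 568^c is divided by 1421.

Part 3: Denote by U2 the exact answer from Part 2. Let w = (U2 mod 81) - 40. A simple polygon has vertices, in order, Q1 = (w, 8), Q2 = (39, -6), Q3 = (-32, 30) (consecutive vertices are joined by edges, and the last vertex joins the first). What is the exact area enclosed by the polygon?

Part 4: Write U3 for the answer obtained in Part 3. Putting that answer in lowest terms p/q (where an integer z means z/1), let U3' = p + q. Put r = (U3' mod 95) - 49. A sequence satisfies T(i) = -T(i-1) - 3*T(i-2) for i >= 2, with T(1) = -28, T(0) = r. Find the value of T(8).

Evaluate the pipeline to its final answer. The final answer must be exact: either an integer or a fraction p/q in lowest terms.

-434

Part 1: 4*(-2)^2 + 2*(-2)^1 - 7 = (16) + (-4) + (-7) = 5; answer 5
Part 2: U1 = 5; c = 5; squarings mod 1421: 568^1=568, 568^2=57, 568^4=407; 568^5 = 568^1 * 568^4 = 974 (mod 1421); answer 974
Part 3: U2 = 974; w = -38; cross terms: (-38*-6 - 39*8)=-84, (39*30 - -32*-6)=978, (-32*8 - -38*30)=884; twice the area = |1778| = 1778; area = 889; answer 889
Part 4: U3 = 889; threaded value p + q = 890; r = -14; T(2) = -1*(-28) - 3*(-14) = 70; iterating: T(2)=70, T(3)=14, T(4)=-224, T(5)=182, T(6)=490, T(7)=-1036, T(8)=-434; answer -434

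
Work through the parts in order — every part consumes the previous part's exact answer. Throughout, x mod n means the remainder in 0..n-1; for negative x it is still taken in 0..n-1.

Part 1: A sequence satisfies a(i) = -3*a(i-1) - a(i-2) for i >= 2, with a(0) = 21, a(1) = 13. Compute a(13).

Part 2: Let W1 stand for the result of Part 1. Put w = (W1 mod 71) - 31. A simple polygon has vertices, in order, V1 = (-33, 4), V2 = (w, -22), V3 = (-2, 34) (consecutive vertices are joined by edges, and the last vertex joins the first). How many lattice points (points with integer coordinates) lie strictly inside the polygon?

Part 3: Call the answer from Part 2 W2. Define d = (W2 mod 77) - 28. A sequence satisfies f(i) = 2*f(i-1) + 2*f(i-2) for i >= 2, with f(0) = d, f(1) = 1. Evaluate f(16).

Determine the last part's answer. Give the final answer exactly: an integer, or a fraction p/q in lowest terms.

51644416

Part 1: a(2) = -3*(13) - 1*(21) = -60; iterating: a(2)=-60, a(3)=167, a(4)=-441, a(5)=1156, a(6)=-3027, a(7)=7925, a(8)=-20748, a(9)=54319, a(10)=-142209, a(11)=372308, a(12)=-974715, a(13)=2551837; answer 2551837
Part 2: W1 = 2551837; w = -5; cross terms: (-33*-22 - -5*4)=746, (-5*34 - -2*-22)=-214, (-2*4 - -33*34)=1114; twice the area = |1646| = 1646; area = 823; boundary points = 2 + 1 + 1 = 4; strictly interior points = area - boundary/2 + 1 = 822; answer 822
Part 3: W2 = 822; d = 24; f(2) = 2*(1) + 2*(24) = 50; iterating: f(2)=50, f(3)=102, f(4)=304, f(5)=812, f(6)=2232, f(7)=6088, f(8)=16640, f(9)=45456, f(10)=124192, f(11)=339296, f(12)=926976, f(13)=2532544, f(14)=6919040, f(15)=18903168, f(16)=51644416; answer 51644416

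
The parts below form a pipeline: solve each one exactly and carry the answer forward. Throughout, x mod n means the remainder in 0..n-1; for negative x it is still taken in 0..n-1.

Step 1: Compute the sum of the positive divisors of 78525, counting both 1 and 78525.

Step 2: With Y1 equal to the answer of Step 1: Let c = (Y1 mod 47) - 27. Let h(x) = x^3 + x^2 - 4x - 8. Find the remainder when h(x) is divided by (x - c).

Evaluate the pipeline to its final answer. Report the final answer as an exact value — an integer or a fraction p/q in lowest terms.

Step 1: 78525 = 3^2 * 5^2 * 349; sigma = (1 + 3 + 9) * (1 + 5 + 25) * (1 + 349) = 13 * 31 * 350 = 141050; answer 141050
Step 2: Y1 = 141050; c = -24; remainder = value at the root: 1*(-24)^3 + 1*(-24)^2 - 4*(-24)^1 - 8 = (-13824) + (576) + (96) + (-8) = -13160; answer -13160

-13160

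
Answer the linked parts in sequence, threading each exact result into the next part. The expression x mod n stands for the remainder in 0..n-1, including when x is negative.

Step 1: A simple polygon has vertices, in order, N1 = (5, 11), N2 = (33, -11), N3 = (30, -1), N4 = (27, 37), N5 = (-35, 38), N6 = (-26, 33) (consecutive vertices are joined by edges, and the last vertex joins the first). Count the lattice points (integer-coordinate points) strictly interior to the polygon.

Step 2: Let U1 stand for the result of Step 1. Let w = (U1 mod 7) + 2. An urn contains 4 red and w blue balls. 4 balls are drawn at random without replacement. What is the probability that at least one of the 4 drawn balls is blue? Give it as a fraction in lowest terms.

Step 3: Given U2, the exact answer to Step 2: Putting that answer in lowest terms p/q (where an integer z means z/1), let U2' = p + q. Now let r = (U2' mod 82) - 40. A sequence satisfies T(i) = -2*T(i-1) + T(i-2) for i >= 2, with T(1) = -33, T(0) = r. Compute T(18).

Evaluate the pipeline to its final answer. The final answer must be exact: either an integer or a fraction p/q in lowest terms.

50774815

Step 1: cross terms: (5*-11 - 33*11)=-418, (33*-1 - 30*-11)=297, (30*37 - 27*-1)=1137, (27*38 - -35*37)=2321, (-35*33 - -26*38)=-167, (-26*11 - 5*33)=-451; twice the area = |2719| = 2719; area = 2719/2; boundary points = 2 + 1 + 1 + 1 + 1 + 1 = 7; strictly interior points = area - boundary/2 + 1 = 1357; answer 1357
Step 2: U1 = 1357; w = 8; total draws C(12,4) = 495; complement C(4,4) = 1; favorable 495 - 1 = 494; P = 494/495; answer 494/495
Step 3: U2 = 494/495; threaded value p + q = 989; r = -35; T(2) = -2*(-33) + 1*(-35) = 31; iterating: T(2)=31, T(3)=-95, T(4)=221, T(5)=-537, T(6)=1295, T(7)=-3127, T(8)=7549, T(9)=-18225, T(10)=43999, T(11)=-106223, T(12)=256445, T(13)=-619113, T(14)=1494671, T(15)=-3608455, T(16)=8711581, T(17)=-21031617, T(18)=50774815; answer 50774815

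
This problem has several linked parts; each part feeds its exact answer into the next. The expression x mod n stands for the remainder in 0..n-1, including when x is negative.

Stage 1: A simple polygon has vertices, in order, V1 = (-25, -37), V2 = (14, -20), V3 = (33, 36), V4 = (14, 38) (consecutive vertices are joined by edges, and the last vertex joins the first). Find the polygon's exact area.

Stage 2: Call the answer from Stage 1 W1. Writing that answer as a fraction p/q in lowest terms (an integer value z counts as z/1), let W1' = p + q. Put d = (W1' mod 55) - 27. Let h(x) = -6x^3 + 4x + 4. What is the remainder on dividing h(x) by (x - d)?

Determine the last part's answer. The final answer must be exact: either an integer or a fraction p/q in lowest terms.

-1268

Stage 1: cross terms: (-25*-20 - 14*-37)=1018, (14*36 - 33*-20)=1164, (33*38 - 14*36)=750, (14*-37 - -25*38)=432; twice the area = |3364| = 3364; area = 1682; answer 1682
Stage 2: W1 = 1682; threaded value p + q = 1683; d = 6; remainder = value at the root: -6*(6)^3 + 4*(6)^1 + 4 = (-1296) + (24) + (4) = -1268; answer -1268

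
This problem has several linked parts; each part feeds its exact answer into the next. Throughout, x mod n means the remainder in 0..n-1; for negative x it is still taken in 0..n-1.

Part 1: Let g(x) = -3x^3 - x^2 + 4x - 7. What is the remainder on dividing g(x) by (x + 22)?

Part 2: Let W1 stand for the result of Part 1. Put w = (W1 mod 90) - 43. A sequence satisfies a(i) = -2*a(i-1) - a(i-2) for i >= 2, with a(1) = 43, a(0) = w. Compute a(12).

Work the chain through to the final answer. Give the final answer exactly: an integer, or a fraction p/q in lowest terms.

Part 1: remainder = value at the root: -3*(-22)^3 - 1*(-22)^2 + 4*(-22)^1 - 7 = (31944) + (-484) + (-88) + (-7) = 31365; answer 31365
Part 2: W1 = 31365; w = 2; a(2) = -2*(43) - 1*(2) = -88; iterating: a(2)=-88, a(3)=133, a(4)=-178, a(5)=223, a(6)=-268, a(7)=313, a(8)=-358, a(9)=403, a(10)=-448, a(11)=493, a(12)=-538; answer -538

-538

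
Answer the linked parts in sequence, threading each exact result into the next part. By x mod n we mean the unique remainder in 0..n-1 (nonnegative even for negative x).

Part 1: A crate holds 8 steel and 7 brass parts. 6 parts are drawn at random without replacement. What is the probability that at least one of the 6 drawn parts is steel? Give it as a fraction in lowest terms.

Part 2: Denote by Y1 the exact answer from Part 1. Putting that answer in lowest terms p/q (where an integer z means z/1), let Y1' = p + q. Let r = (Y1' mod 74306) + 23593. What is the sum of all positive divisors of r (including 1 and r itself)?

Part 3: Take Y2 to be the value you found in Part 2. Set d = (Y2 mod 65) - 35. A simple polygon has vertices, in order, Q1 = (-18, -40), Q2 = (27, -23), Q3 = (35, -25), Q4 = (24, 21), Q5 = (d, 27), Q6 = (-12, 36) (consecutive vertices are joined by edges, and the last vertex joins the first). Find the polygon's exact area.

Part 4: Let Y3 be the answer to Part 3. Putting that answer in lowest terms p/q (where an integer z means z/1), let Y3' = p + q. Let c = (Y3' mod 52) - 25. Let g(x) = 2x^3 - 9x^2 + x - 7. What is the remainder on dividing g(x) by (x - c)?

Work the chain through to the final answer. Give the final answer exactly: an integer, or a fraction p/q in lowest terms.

-10519

Part 1: total draws C(15,6) = 5005; complement C(7,6) = 7; favorable 5005 - 7 = 4998; P = 714/715; answer 714/715
Part 2: Y1 = 714/715; threaded value p + q = 1429; r = 25022; 25022 = 2 * 12511; sigma = (1 + 2) * (1 + 12511) = 3 * 12512 = 37536; answer 37536
Part 3: Y2 = 37536; d = -4; cross terms: (-18*-23 - 27*-40)=1494, (27*-25 - 35*-23)=130, (35*21 - 24*-25)=1335, (24*27 - -4*21)=732, (-4*36 - -12*27)=180, (-12*-40 - -18*36)=1128; twice the area = |4999| = 4999; area = 4999/2; answer 4999/2
Part 4: Y3 = 4999/2; threaded value p + q = 5001; c = -16; remainder = value at the root: 2*(-16)^3 - 9*(-16)^2 + 1*(-16)^1 - 7 = (-8192) + (-2304) + (-16) + (-7) = -10519; answer -10519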